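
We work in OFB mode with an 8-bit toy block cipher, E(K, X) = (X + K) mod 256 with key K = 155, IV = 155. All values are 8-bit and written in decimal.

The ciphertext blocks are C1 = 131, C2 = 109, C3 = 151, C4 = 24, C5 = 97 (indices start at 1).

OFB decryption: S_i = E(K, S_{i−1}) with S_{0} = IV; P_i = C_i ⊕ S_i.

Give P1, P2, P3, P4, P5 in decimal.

P1 = 181, P2 = 188, P3 = 251, P4 = 31, P5 = 195

P1: S = E(K, 155) = 54; 131 ⊕ 54 = 181.
P2: S = E(K, 54) = 209; 109 ⊕ 209 = 188.
P3: S = E(K, 209) = 108; 151 ⊕ 108 = 251.
P4: S = E(K, 108) = 7; 24 ⊕ 7 = 31.
P5: S = E(K, 7) = 162; 97 ⊕ 162 = 195.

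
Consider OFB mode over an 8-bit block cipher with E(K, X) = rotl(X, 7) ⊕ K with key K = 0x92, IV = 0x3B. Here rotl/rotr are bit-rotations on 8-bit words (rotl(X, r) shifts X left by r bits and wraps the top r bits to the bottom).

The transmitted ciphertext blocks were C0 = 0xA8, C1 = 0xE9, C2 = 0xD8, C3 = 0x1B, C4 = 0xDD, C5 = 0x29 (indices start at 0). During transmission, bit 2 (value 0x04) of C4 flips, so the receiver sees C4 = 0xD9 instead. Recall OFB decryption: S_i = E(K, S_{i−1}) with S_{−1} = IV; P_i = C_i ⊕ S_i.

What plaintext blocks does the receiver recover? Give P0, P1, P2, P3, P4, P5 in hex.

Only C4 changed, to 0xD9. In OFB, a change in C_i flips the same bit in P_i only; the keystream is unaffected. Decrypting the received ciphertext:
P0: S = E(K, 0x3B) = 0x0F; 0xA8 ⊕ 0x0F = 0xA7.
P1: S = E(K, 0x0F) = 0x15; 0xE9 ⊕ 0x15 = 0xFC.
P2: S = E(K, 0x15) = 0x18; 0xD8 ⊕ 0x18 = 0xC0.
P3: S = E(K, 0x18) = 0x9E; 0x1B ⊕ 0x9E = 0x85.
P4: S = E(K, 0x9E) = 0xDD; 0xD9 ⊕ 0xDD = 0x04.
P5: S = E(K, 0xDD) = 0x7C; 0x29 ⊕ 0x7C = 0x55.
Blocks that differ from the original plaintext: P4.

P0 = 0xA7, P1 = 0xFC, P2 = 0xC0, P3 = 0x85, P4 = 0x04, P5 = 0x55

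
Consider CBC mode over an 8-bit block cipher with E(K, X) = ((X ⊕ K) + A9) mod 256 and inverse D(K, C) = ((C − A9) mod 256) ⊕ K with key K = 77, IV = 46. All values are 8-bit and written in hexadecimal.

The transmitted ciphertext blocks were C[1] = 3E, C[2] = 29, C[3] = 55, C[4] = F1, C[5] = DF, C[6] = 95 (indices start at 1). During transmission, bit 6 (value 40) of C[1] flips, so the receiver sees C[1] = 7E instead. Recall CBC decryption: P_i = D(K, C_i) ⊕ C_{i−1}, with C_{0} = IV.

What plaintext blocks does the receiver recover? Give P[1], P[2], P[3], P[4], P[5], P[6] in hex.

Only C[1] changed, to 7E. In CBC, a change in C_i garbles P_i and flips the same bit in P_{i+1}. Decrypting the received ciphertext:
P[1]: D(K, 7E) = A2; A2 ⊕ 46 = E4.
P[2]: D(K, 29) = F7; F7 ⊕ 7E = 89.
P[3]: D(K, 55) = DB; DB ⊕ 29 = F2.
P[4]: D(K, F1) = 3F; 3F ⊕ 55 = 6A.
P[5]: D(K, DF) = 41; 41 ⊕ F1 = B0.
P[6]: D(K, 95) = 9B; 9B ⊕ DF = 44.
Blocks that differ from the original plaintext: P[1], P[2].

P[1] = E4, P[2] = 89, P[3] = F2, P[4] = 6A, P[5] = B0, P[6] = 44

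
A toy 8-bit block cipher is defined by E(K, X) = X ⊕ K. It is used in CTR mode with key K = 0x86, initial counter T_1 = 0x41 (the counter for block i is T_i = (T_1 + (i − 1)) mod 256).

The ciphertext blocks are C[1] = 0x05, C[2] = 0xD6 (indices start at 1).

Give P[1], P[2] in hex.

P[1] = 0xC2, P[2] = 0x12

CTR decryption: S_i = E(K, T_i) where T_i is the counter for block i; P_i = C_i ⊕ S_i.
P[1]: T = 0x41, S = E(K, T) = 0xC7; 0x05 ⊕ 0xC7 = 0xC2.
P[2]: T = 0x42, S = E(K, T) = 0xC4; 0xD6 ⊕ 0xC4 = 0x12.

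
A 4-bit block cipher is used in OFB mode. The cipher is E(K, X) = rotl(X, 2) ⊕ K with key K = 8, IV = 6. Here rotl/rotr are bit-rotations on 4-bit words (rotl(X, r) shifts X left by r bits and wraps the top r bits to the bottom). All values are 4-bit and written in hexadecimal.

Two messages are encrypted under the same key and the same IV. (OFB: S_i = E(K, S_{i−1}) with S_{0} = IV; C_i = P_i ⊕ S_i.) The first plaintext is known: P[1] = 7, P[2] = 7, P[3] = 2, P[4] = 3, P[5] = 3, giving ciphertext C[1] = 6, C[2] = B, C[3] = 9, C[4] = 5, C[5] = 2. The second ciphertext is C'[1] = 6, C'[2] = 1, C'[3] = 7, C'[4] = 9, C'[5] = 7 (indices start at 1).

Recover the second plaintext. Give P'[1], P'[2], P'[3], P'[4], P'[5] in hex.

P'[1] = 7, P'[2] = D, P'[3] = C, P'[4] = F, P'[5] = 6

In OFB with a reused IV, both messages share the same keystream S_i, so C_i ⊕ C'_i = P_i ⊕ P'_i and thus P'_i = P_i ⊕ C_i ⊕ C'_i.
P'[1]: 7 ⊕ 6 ⊕ 6 = 7.
P'[2]: 7 ⊕ B ⊕ 1 = D.
P'[3]: 2 ⊕ 9 ⊕ 7 = C.
P'[4]: 3 ⊕ 5 ⊕ 9 = F.
P'[5]: 3 ⊕ 2 ⊕ 7 = 6.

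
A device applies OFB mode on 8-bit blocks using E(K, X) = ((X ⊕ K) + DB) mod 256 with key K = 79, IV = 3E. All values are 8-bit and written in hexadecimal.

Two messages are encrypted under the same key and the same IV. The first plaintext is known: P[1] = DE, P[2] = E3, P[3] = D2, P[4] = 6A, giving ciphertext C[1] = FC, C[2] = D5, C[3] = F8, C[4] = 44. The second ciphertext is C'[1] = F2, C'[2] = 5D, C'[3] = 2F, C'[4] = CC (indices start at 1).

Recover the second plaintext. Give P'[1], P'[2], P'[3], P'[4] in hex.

In OFB with a reused IV, both messages share the same keystream S_i, so C_i ⊕ C'_i = P_i ⊕ P'_i and thus P'_i = P_i ⊕ C_i ⊕ C'_i.
P'[1]: DE ⊕ FC ⊕ F2 = D0.
P'[2]: E3 ⊕ D5 ⊕ 5D = 6B.
P'[3]: D2 ⊕ F8 ⊕ 2F = 05.
P'[4]: 6A ⊕ 44 ⊕ CC = E2.

P'[1] = D0, P'[2] = 6B, P'[3] = 05, P'[4] = E2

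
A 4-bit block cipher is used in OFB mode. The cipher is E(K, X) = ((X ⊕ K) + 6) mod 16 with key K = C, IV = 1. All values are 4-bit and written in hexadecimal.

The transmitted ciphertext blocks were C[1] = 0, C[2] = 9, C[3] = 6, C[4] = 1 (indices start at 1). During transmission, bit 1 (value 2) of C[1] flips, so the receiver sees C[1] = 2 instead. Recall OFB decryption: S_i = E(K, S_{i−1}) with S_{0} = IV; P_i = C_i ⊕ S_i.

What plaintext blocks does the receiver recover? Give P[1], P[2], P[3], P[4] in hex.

Only C[1] changed, to 2. In OFB, a change in C_i flips the same bit in P_i only; the keystream is unaffected. Decrypting the received ciphertext:
P[1]: S = E(K, 1) = 3; 2 ⊕ 3 = 1.
P[2]: S = E(K, 3) = 5; 9 ⊕ 5 = C.
P[3]: S = E(K, 5) = F; 6 ⊕ F = 9.
P[4]: S = E(K, F) = 9; 1 ⊕ 9 = 8.
Blocks that differ from the original plaintext: P[1].

P[1] = 1, P[2] = C, P[3] = 9, P[4] = 8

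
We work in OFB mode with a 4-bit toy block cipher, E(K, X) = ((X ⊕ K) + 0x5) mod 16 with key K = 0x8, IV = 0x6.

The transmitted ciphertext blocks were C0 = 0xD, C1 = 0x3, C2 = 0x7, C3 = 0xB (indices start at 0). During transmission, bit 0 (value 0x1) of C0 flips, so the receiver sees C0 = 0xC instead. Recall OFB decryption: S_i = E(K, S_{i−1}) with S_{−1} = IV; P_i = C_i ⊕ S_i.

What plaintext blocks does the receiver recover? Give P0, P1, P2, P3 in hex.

Only C0 changed, to 0xC. In OFB, a change in C_i flips the same bit in P_i only; the keystream is unaffected. Decrypting the received ciphertext:
P0: S = E(K, 0x6) = 0x3; 0xC ⊕ 0x3 = 0xF.
P1: S = E(K, 0x3) = 0x0; 0x3 ⊕ 0x0 = 0x3.
P2: S = E(K, 0x0) = 0xD; 0x7 ⊕ 0xD = 0xA.
P3: S = E(K, 0xD) = 0xA; 0xB ⊕ 0xA = 0x1.
Blocks that differ from the original plaintext: P0.

P0 = 0xF, P1 = 0x3, P2 = 0xA, P3 = 0x1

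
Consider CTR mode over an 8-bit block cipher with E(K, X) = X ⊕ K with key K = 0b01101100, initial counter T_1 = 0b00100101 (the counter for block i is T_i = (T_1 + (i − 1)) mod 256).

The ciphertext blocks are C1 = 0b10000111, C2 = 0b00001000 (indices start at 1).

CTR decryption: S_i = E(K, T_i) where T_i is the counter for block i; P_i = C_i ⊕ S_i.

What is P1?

P1 = 0b11001110

P1: T = 0b00100101, S = E(K, T) = 0b01001001; 0b10000111 ⊕ 0b01001001 = 0b11001110.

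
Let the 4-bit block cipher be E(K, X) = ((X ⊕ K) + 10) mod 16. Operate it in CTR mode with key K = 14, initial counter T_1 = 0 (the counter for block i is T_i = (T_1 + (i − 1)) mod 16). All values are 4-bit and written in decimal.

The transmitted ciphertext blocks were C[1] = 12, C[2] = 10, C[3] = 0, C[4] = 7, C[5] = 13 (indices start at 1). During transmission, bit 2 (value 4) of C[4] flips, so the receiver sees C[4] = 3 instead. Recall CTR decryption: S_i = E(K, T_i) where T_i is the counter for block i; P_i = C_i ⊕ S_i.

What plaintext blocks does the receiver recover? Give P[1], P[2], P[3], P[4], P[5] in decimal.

Only C[4] changed, to 3. In CTR, a change in C_i flips the same bit in P_i only; the keystream is unaffected. Decrypting the received ciphertext:
P[1]: T = 0, S = E(K, T) = 8; 12 ⊕ 8 = 4.
P[2]: T = 1, S = E(K, T) = 9; 10 ⊕ 9 = 3.
P[3]: T = 2, S = E(K, T) = 6; 0 ⊕ 6 = 6.
P[4]: T = 3, S = E(K, T) = 7; 3 ⊕ 7 = 4.
P[5]: T = 4, S = E(K, T) = 4; 13 ⊕ 4 = 9.
Blocks that differ from the original plaintext: P[4].

P[1] = 4, P[2] = 3, P[3] = 6, P[4] = 4, P[5] = 9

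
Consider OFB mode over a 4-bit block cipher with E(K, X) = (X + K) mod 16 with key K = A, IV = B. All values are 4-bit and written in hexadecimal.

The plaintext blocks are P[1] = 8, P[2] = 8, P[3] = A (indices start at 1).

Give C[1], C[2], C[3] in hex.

C[1] = D, C[2] = 7, C[3] = 3

OFB encryption: S_i = E(K, S_{i−1}) with S_{0} = IV; C_i = P_i ⊕ S_i.
C[1]: S = E(K, B) = 5; 8 ⊕ 5 = D.
C[2]: S = E(K, 5) = F; 8 ⊕ F = 7.
C[3]: S = E(K, F) = 9; A ⊕ 9 = 3.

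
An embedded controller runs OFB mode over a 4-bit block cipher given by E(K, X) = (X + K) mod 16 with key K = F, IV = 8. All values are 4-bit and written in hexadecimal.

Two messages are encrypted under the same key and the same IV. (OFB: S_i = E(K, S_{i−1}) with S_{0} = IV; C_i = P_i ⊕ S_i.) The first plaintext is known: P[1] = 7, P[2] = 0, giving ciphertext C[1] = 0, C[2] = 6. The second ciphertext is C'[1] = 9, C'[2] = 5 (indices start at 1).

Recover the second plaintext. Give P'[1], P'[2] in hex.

P'[1] = E, P'[2] = 3

In OFB with a reused IV, both messages share the same keystream S_i, so C_i ⊕ C'_i = P_i ⊕ P'_i and thus P'_i = P_i ⊕ C_i ⊕ C'_i.
P'[1]: 7 ⊕ 0 ⊕ 9 = E.
P'[2]: 0 ⊕ 6 ⊕ 5 = 3.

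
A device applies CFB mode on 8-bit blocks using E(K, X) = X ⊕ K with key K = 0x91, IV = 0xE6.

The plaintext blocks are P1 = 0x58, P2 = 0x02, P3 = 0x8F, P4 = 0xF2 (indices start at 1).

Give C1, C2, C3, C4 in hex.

C1 = 0x2F, C2 = 0xBC, C3 = 0xA2, C4 = 0xC1

CFB encryption: C_i = P_i ⊕ E(K, C_{i−1}), with C_{0} = IV.
C1: E(K, 0xE6) = 0x77; 0x58 ⊕ 0x77 = 0x2F.
C2: E(K, 0x2F) = 0xBE; 0x02 ⊕ 0xBE = 0xBC.
C3: E(K, 0xBC) = 0x2D; 0x8F ⊕ 0x2D = 0xA2.
C4: E(K, 0xA2) = 0x33; 0xF2 ⊕ 0x33 = 0xC1.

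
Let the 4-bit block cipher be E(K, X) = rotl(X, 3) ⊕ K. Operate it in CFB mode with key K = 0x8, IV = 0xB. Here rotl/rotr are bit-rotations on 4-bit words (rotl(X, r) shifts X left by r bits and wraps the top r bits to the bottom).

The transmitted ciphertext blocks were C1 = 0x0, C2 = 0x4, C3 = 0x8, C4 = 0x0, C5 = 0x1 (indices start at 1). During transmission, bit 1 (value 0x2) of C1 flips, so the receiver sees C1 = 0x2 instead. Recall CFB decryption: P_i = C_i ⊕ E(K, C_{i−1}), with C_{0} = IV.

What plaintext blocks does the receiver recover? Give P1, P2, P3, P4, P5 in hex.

Only C1 changed, to 0x2. In CFB, a change in C_i flips the same bit in P_i and garbles P_{i+1}. Decrypting the received ciphertext:
P1: E(K, 0xB) = 0x5; 0x2 ⊕ 0x5 = 0x7.
P2: E(K, 0x2) = 0x9; 0x4 ⊕ 0x9 = 0xD.
P3: E(K, 0x4) = 0xA; 0x8 ⊕ 0xA = 0x2.
P4: E(K, 0x8) = 0xC; 0x0 ⊕ 0xC = 0xC.
P5: E(K, 0x0) = 0x8; 0x1 ⊕ 0x8 = 0x9.
Blocks that differ from the original plaintext: P1, P2.

P1 = 0x7, P2 = 0xD, P3 = 0x2, P4 = 0xC, P5 = 0x9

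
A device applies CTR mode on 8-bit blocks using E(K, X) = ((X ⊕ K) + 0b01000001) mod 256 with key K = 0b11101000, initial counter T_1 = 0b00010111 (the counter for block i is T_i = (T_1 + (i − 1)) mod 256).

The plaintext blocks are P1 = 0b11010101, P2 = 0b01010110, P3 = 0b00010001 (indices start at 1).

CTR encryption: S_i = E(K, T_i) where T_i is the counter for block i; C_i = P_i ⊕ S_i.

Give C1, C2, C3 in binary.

C1 = 0b10010101, C2 = 0b01100111, C3 = 0b00100011

C1: T = 0b00010111, S = E(K, T) = 0b01000000; 0b11010101 ⊕ 0b01000000 = 0b10010101.
C2: T = 0b00011000, S = E(K, T) = 0b00110001; 0b01010110 ⊕ 0b00110001 = 0b01100111.
C3: T = 0b00011001, S = E(K, T) = 0b00110010; 0b00010001 ⊕ 0b00110010 = 0b00100011.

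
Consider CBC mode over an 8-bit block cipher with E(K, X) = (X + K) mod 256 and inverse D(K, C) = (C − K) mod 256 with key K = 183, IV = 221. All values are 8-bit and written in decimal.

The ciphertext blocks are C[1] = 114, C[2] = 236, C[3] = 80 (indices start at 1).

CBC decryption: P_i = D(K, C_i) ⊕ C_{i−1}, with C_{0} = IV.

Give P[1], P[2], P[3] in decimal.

P[1] = 102, P[2] = 71, P[3] = 117

P[1]: D(K, 114) = 187; 187 ⊕ 221 = 102.
P[2]: D(K, 236) = 53; 53 ⊕ 114 = 71.
P[3]: D(K, 80) = 153; 153 ⊕ 236 = 117.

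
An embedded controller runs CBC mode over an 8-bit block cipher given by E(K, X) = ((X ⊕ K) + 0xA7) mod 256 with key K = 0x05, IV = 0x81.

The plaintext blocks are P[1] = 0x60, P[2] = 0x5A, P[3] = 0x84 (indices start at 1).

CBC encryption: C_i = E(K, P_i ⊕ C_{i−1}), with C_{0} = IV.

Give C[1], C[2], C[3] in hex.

C[1] = 0x8B, C[2] = 0x7B, C[3] = 0xA1

C[1]: P[1] ⊕ 0x81 = 0xE1; E(K, 0xE1) = 0x8B.
C[2]: P[2] ⊕ 0x8B = 0xD1; E(K, 0xD1) = 0x7B.
C[3]: P[3] ⊕ 0x7B = 0xFF; E(K, 0xFF) = 0xA1.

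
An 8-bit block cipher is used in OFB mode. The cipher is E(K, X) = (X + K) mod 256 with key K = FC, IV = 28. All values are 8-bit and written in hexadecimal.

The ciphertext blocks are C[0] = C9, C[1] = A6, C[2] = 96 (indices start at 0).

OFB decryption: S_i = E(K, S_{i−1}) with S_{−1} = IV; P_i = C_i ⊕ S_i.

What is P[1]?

P[0]: S = E(K, 28) = 24; C9 ⊕ 24 = ED.
P[1]: S = E(K, 24) = 20; A6 ⊕ 20 = 86.

P[1] = 86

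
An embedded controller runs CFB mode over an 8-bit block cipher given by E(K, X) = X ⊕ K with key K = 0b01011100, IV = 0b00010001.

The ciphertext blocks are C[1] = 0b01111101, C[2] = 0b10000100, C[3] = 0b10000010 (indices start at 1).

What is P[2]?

CFB decryption: P_i = C_i ⊕ E(K, C_{i−1}), with C_{0} = IV.
P[2]: E(K, 0b01111101) = 0b00100001; 0b10000100 ⊕ 0b00100001 = 0b10100101.

P[2] = 0b10100101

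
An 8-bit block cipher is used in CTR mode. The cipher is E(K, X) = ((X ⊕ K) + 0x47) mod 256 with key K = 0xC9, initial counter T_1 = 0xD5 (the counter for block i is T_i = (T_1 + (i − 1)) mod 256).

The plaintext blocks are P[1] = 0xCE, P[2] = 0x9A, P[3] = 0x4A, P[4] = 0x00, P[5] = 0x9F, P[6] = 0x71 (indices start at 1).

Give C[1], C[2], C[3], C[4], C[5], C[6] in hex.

CTR encryption: S_i = E(K, T_i) where T_i is the counter for block i; C_i = P_i ⊕ S_i.
C[1]: T = 0xD5, S = E(K, T) = 0x63; 0xCE ⊕ 0x63 = 0xAD.
C[2]: T = 0xD6, S = E(K, T) = 0x66; 0x9A ⊕ 0x66 = 0xFC.
C[3]: T = 0xD7, S = E(K, T) = 0x65; 0x4A ⊕ 0x65 = 0x2F.
C[4]: T = 0xD8, S = E(K, T) = 0x58; 0x00 ⊕ 0x58 = 0x58.
C[5]: T = 0xD9, S = E(K, T) = 0x57; 0x9F ⊕ 0x57 = 0xC8.
C[6]: T = 0xDA, S = E(K, T) = 0x5A; 0x71 ⊕ 0x5A = 0x2B.

C[1] = 0xAD, C[2] = 0xFC, C[3] = 0x2F, C[4] = 0x58, C[5] = 0xC8, C[6] = 0x2B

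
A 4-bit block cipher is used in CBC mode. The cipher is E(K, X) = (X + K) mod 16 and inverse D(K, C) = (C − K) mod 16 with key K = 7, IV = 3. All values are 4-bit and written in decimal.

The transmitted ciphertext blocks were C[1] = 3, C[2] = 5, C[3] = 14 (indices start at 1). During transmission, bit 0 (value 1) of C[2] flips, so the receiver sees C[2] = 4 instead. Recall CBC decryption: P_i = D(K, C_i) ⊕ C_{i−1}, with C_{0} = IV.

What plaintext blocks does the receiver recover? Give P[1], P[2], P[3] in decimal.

P[1] = 15, P[2] = 14, P[3] = 3

Only C[2] changed, to 4. In CBC, a change in C_i garbles P_i and flips the same bit in P_{i+1}. Decrypting the received ciphertext:
P[1]: D(K, 3) = 12; 12 ⊕ 3 = 15.
P[2]: D(K, 4) = 13; 13 ⊕ 3 = 14.
P[3]: D(K, 14) = 7; 7 ⊕ 4 = 3.
Blocks that differ from the original plaintext: P[2], P[3].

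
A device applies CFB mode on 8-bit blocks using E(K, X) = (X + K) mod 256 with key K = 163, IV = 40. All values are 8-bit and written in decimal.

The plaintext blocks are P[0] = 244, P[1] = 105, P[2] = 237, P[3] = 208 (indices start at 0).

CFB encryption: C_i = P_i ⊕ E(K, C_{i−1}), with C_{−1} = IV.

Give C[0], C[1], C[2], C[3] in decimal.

C[0]: E(K, 40) = 203; 244 ⊕ 203 = 63.
C[1]: E(K, 63) = 226; 105 ⊕ 226 = 139.
C[2]: E(K, 139) = 46; 237 ⊕ 46 = 195.
C[3]: E(K, 195) = 102; 208 ⊕ 102 = 182.

C[0] = 63, C[1] = 139, C[2] = 195, C[3] = 182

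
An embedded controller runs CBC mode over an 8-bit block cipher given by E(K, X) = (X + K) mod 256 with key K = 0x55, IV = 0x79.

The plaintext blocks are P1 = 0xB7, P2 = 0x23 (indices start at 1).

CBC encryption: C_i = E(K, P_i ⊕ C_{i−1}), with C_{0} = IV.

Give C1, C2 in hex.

C1 = 0x23, C2 = 0x55

C1: P1 ⊕ 0x79 = 0xCE; E(K, 0xCE) = 0x23.
C2: P2 ⊕ 0x23 = 0x00; E(K, 0x00) = 0x55.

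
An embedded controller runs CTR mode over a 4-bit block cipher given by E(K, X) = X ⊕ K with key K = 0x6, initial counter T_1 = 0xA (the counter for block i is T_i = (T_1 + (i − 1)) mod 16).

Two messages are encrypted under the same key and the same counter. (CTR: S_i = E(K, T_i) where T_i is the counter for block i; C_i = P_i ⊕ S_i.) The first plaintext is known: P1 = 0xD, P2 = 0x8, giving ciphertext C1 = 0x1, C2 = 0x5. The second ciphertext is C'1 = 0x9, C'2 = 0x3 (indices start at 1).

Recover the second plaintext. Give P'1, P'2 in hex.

P'1 = 0x5, P'2 = 0xE

In CTR with a reused counter, both messages share the same keystream S_i, so C_i ⊕ C'_i = P_i ⊕ P'_i and thus P'_i = P_i ⊕ C_i ⊕ C'_i.
P'1: 0xD ⊕ 0x1 ⊕ 0x9 = 0x5.
P'2: 0x8 ⊕ 0x5 ⊕ 0x3 = 0xE.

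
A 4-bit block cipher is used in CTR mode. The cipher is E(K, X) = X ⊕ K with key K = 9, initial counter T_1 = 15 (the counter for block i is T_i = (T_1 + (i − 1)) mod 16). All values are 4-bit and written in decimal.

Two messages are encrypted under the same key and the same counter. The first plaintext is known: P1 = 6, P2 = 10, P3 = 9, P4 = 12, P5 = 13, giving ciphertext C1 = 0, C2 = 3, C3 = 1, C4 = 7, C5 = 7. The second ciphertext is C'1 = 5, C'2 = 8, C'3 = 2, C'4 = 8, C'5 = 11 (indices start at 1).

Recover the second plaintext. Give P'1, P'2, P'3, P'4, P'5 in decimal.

P'1 = 3, P'2 = 1, P'3 = 10, P'4 = 3, P'5 = 1

In CTR with a reused counter, both messages share the same keystream S_i, so C_i ⊕ C'_i = P_i ⊕ P'_i and thus P'_i = P_i ⊕ C_i ⊕ C'_i.
P'1: 6 ⊕ 0 ⊕ 5 = 3.
P'2: 10 ⊕ 3 ⊕ 8 = 1.
P'3: 9 ⊕ 1 ⊕ 2 = 10.
P'4: 12 ⊕ 7 ⊕ 8 = 3.
P'5: 13 ⊕ 7 ⊕ 11 = 1.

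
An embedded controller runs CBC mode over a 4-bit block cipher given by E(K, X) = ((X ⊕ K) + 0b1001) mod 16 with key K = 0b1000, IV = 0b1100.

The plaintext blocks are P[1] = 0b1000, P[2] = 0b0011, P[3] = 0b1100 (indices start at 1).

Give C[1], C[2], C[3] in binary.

CBC encryption: C_i = E(K, P_i ⊕ C_{i−1}), with C_{0} = IV.
C[1]: P[1] ⊕ 0b1100 = 0b0100; E(K, 0b0100) = 0b0101.
C[2]: P[2] ⊕ 0b0101 = 0b0110; E(K, 0b0110) = 0b0111.
C[3]: P[3] ⊕ 0b0111 = 0b1011; E(K, 0b1011) = 0b1100.

C[1] = 0b0101, C[2] = 0b0111, C[3] = 0b1100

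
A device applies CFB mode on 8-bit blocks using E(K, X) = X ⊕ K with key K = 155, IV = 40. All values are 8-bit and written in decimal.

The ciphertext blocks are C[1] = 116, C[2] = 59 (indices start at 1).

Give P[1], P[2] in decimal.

P[1] = 199, P[2] = 212

CFB decryption: P_i = C_i ⊕ E(K, C_{i−1}), with C_{0} = IV.
P[1]: E(K, 40) = 179; 116 ⊕ 179 = 199.
P[2]: E(K, 116) = 239; 59 ⊕ 239 = 212.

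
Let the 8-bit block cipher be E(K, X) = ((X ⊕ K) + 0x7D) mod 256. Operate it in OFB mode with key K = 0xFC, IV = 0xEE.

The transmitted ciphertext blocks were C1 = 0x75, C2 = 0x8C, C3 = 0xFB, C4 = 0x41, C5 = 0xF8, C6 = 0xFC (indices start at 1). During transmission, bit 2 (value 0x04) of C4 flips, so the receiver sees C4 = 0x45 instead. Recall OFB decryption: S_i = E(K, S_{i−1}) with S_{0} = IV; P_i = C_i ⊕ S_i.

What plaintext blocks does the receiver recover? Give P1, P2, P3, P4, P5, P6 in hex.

Only C4 changed, to 0x45. In OFB, a change in C_i flips the same bit in P_i only; the keystream is unaffected. Decrypting the received ciphertext:
P1: S = E(K, 0xEE) = 0x8F; 0x75 ⊕ 0x8F = 0xFA.
P2: S = E(K, 0x8F) = 0xF0; 0x8C ⊕ 0xF0 = 0x7C.
P3: S = E(K, 0xF0) = 0x89; 0xFB ⊕ 0x89 = 0x72.
P4: S = E(K, 0x89) = 0xF2; 0x45 ⊕ 0xF2 = 0xB7.
P5: S = E(K, 0xF2) = 0x8B; 0xF8 ⊕ 0x8B = 0x73.
P6: S = E(K, 0x8B) = 0xF4; 0xFC ⊕ 0xF4 = 0x08.
Blocks that differ from the original plaintext: P4.

P1 = 0xFA, P2 = 0x7C, P3 = 0x72, P4 = 0xB7, P5 = 0x73, P6 = 0x08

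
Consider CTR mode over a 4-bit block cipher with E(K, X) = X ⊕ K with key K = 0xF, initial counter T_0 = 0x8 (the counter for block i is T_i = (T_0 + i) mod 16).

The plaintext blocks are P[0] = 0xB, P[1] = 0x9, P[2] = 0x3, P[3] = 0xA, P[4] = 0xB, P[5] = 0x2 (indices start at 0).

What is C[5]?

CTR encryption: S_i = E(K, T_i) where T_i is the counter for block i; C_i = P_i ⊕ S_i.
C[0]: T = 0x8, S = E(K, T) = 0x7; 0xB ⊕ 0x7 = 0xC.
C[1]: T = 0x9, S = E(K, T) = 0x6; 0x9 ⊕ 0x6 = 0xF.
C[2]: T = 0xA, S = E(K, T) = 0x5; 0x3 ⊕ 0x5 = 0x6.
C[3]: T = 0xB, S = E(K, T) = 0x4; 0xA ⊕ 0x4 = 0xE.
C[4]: T = 0xC, S = E(K, T) = 0x3; 0xB ⊕ 0x3 = 0x8.
C[5]: T = 0xD, S = E(K, T) = 0x2; 0x2 ⊕ 0x2 = 0x0.

C[5] = 0x0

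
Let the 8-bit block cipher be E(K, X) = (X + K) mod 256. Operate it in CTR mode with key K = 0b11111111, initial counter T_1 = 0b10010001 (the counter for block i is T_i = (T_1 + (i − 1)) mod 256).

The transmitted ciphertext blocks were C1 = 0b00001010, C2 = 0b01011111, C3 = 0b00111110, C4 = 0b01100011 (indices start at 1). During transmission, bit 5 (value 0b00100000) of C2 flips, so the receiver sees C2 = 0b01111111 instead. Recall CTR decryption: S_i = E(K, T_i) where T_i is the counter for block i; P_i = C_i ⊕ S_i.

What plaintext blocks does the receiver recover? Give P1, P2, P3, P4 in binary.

Only C2 changed, to 0b01111111. In CTR, a change in C_i flips the same bit in P_i only; the keystream is unaffected. Decrypting the received ciphertext:
P1: T = 0b10010001, S = E(K, T) = 0b10010000; 0b00001010 ⊕ 0b10010000 = 0b10011010.
P2: T = 0b10010010, S = E(K, T) = 0b10010001; 0b01111111 ⊕ 0b10010001 = 0b11101110.
P3: T = 0b10010011, S = E(K, T) = 0b10010010; 0b00111110 ⊕ 0b10010010 = 0b10101100.
P4: T = 0b10010100, S = E(K, T) = 0b10010011; 0b01100011 ⊕ 0b10010011 = 0b11110000.
Blocks that differ from the original plaintext: P2.

P1 = 0b10011010, P2 = 0b11101110, P3 = 0b10101100, P4 = 0b11110000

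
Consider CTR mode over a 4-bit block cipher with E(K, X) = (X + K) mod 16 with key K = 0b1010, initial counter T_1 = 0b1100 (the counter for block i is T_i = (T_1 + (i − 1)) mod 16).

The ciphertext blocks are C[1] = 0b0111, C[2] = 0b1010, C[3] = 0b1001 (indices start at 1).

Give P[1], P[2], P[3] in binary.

CTR decryption: S_i = E(K, T_i) where T_i is the counter for block i; P_i = C_i ⊕ S_i.
P[1]: T = 0b1100, S = E(K, T) = 0b0110; 0b0111 ⊕ 0b0110 = 0b0001.
P[2]: T = 0b1101, S = E(K, T) = 0b0111; 0b1010 ⊕ 0b0111 = 0b1101.
P[3]: T = 0b1110, S = E(K, T) = 0b1000; 0b1001 ⊕ 0b1000 = 0b0001.

P[1] = 0b0001, P[2] = 0b1101, P[3] = 0b0001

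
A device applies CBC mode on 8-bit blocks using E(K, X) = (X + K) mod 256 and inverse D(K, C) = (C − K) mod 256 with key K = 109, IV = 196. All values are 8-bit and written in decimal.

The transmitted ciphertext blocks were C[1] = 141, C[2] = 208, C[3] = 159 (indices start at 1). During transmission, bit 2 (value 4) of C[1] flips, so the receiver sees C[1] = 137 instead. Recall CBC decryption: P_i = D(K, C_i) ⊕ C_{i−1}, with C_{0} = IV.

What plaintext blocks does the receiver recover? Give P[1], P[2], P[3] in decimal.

Only C[1] changed, to 137. In CBC, a change in C_i garbles P_i and flips the same bit in P_{i+1}. Decrypting the received ciphertext:
P[1]: D(K, 137) = 28; 28 ⊕ 196 = 216.
P[2]: D(K, 208) = 99; 99 ⊕ 137 = 234.
P[3]: D(K, 159) = 50; 50 ⊕ 208 = 226.
Blocks that differ from the original plaintext: P[1], P[2].

P[1] = 216, P[2] = 234, P[3] = 226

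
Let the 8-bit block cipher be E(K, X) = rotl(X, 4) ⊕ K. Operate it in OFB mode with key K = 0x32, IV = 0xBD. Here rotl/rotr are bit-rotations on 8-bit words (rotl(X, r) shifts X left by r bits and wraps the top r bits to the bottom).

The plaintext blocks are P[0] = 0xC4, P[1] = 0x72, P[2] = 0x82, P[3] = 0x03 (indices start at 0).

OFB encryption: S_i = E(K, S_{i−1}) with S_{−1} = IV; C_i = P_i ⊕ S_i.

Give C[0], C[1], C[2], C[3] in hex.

C[0] = 0x2D, C[1] = 0xDE, C[2] = 0x7A, C[3] = 0xBE

C[0]: S = E(K, 0xBD) = 0xE9; 0xC4 ⊕ 0xE9 = 0x2D.
C[1]: S = E(K, 0xE9) = 0xAC; 0x72 ⊕ 0xAC = 0xDE.
C[2]: S = E(K, 0xAC) = 0xF8; 0x82 ⊕ 0xF8 = 0x7A.
C[3]: S = E(K, 0xF8) = 0xBD; 0x03 ⊕ 0xBD = 0xBE.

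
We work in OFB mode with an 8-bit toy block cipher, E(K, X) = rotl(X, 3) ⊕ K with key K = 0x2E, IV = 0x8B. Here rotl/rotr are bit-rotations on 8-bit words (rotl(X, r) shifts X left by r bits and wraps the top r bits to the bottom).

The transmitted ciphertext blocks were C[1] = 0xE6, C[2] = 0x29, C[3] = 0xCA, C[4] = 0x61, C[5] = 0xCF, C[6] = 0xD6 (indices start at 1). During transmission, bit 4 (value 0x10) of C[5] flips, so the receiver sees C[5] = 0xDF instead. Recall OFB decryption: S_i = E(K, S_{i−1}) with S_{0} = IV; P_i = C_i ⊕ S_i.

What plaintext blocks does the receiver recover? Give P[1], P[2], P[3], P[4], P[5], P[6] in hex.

Only C[5] changed, to 0xDF. In OFB, a change in C_i flips the same bit in P_i only; the keystream is unaffected. Decrypting the received ciphertext:
P[1]: S = E(K, 0x8B) = 0x72; 0xE6 ⊕ 0x72 = 0x94.
P[2]: S = E(K, 0x72) = 0xBD; 0x29 ⊕ 0xBD = 0x94.
P[3]: S = E(K, 0xBD) = 0xC3; 0xCA ⊕ 0xC3 = 0x09.
P[4]: S = E(K, 0xC3) = 0x30; 0x61 ⊕ 0x30 = 0x51.
P[5]: S = E(K, 0x30) = 0xAF; 0xDF ⊕ 0xAF = 0x70.
P[6]: S = E(K, 0xAF) = 0x53; 0xD6 ⊕ 0x53 = 0x85.
Blocks that differ from the original plaintext: P[5].

P[1] = 0x94, P[2] = 0x94, P[3] = 0x09, P[4] = 0x51, P[5] = 0x70, P[6] = 0x85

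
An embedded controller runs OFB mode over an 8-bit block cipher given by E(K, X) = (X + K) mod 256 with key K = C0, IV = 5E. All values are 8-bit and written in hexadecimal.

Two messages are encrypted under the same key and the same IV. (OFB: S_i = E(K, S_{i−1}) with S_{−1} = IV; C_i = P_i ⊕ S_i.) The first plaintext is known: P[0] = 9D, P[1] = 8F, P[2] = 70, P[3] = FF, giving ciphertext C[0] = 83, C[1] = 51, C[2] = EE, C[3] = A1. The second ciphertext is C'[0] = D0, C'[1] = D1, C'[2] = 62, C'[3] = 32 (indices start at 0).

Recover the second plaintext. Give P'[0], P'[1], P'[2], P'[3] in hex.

P'[0] = CE, P'[1] = 0F, P'[2] = FC, P'[3] = 6C

In OFB with a reused IV, both messages share the same keystream S_i, so C_i ⊕ C'_i = P_i ⊕ P'_i and thus P'_i = P_i ⊕ C_i ⊕ C'_i.
P'[0]: 9D ⊕ 83 ⊕ D0 = CE.
P'[1]: 8F ⊕ 51 ⊕ D1 = 0F.
P'[2]: 70 ⊕ EE ⊕ 62 = FC.
P'[3]: FF ⊕ A1 ⊕ 32 = 6C.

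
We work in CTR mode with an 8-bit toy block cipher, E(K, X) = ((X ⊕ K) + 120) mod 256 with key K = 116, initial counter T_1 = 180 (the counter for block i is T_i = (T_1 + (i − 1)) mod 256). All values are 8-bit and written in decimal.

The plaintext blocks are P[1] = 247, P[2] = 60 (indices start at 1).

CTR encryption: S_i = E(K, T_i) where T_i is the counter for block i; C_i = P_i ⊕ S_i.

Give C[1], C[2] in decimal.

C[1]: T = 180, S = E(K, T) = 56; 247 ⊕ 56 = 207.
C[2]: T = 181, S = E(K, T) = 57; 60 ⊕ 57 = 5.

C[1] = 207, C[2] = 5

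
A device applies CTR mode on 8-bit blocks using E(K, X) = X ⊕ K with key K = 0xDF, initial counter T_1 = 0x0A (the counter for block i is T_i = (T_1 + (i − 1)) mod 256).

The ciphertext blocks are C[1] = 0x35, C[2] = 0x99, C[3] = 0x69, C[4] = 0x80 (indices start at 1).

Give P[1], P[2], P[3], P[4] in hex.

CTR decryption: S_i = E(K, T_i) where T_i is the counter for block i; P_i = C_i ⊕ S_i.
P[1]: T = 0x0A, S = E(K, T) = 0xD5; 0x35 ⊕ 0xD5 = 0xE0.
P[2]: T = 0x0B, S = E(K, T) = 0xD4; 0x99 ⊕ 0xD4 = 0x4D.
P[3]: T = 0x0C, S = E(K, T) = 0xD3; 0x69 ⊕ 0xD3 = 0xBA.
P[4]: T = 0x0D, S = E(K, T) = 0xD2; 0x80 ⊕ 0xD2 = 0x52.

P[1] = 0xE0, P[2] = 0x4D, P[3] = 0xBA, P[4] = 0x52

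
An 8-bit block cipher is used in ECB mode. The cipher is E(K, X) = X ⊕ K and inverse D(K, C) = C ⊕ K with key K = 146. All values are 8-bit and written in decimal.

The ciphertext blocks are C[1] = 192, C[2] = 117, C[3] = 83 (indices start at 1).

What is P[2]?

P[2] = 231

ECB decryption: P_i = D(K, C_i).
P[2]: D(K, 117) = 231.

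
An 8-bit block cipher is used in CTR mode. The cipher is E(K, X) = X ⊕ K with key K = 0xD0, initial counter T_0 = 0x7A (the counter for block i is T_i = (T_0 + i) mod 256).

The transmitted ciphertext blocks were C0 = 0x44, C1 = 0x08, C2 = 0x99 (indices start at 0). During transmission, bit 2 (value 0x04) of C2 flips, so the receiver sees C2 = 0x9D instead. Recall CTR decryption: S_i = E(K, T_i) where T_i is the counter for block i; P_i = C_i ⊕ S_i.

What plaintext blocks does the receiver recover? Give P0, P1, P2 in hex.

P0 = 0xEE, P1 = 0xA3, P2 = 0x31

Only C2 changed, to 0x9D. In CTR, a change in C_i flips the same bit in P_i only; the keystream is unaffected. Decrypting the received ciphertext:
P0: T = 0x7A, S = E(K, T) = 0xAA; 0x44 ⊕ 0xAA = 0xEE.
P1: T = 0x7B, S = E(K, T) = 0xAB; 0x08 ⊕ 0xAB = 0xA3.
P2: T = 0x7C, S = E(K, T) = 0xAC; 0x9D ⊕ 0xAC = 0x31.
Blocks that differ from the original plaintext: P2.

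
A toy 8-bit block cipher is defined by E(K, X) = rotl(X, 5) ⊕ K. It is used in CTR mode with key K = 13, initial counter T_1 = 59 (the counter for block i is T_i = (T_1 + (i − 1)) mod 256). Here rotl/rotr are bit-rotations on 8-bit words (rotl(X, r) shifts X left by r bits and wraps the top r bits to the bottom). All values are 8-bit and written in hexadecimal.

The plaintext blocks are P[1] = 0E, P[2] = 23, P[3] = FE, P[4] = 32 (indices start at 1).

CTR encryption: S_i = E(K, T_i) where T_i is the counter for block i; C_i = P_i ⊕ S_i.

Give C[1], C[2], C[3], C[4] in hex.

C[1]: T = 59, S = E(K, T) = 38; 0E ⊕ 38 = 36.
C[2]: T = 5A, S = E(K, T) = 58; 23 ⊕ 58 = 7B.
C[3]: T = 5B, S = E(K, T) = 78; FE ⊕ 78 = 86.
C[4]: T = 5C, S = E(K, T) = 98; 32 ⊕ 98 = AA.

C[1] = 36, C[2] = 7B, C[3] = 86, C[4] = AA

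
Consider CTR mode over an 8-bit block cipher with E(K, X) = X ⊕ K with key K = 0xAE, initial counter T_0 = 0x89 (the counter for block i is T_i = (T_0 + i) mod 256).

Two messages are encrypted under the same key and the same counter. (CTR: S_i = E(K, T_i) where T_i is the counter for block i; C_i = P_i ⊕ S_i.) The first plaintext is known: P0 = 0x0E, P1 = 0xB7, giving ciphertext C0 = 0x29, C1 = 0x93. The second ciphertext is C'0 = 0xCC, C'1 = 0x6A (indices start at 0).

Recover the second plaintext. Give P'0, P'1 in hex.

In CTR with a reused counter, both messages share the same keystream S_i, so C_i ⊕ C'_i = P_i ⊕ P'_i and thus P'_i = P_i ⊕ C_i ⊕ C'_i.
P'0: 0x0E ⊕ 0x29 ⊕ 0xCC = 0xEB.
P'1: 0xB7 ⊕ 0x93 ⊕ 0x6A = 0x4E.

P'0 = 0xEB, P'1 = 0x4E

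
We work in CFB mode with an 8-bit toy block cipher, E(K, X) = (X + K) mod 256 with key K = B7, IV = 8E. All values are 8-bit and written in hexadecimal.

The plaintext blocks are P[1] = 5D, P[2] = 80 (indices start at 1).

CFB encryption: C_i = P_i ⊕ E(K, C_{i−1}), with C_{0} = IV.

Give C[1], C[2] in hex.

C[1]: E(K, 8E) = 45; 5D ⊕ 45 = 18.
C[2]: E(K, 18) = CF; 80 ⊕ CF = 4F.

C[1] = 18, C[2] = 4F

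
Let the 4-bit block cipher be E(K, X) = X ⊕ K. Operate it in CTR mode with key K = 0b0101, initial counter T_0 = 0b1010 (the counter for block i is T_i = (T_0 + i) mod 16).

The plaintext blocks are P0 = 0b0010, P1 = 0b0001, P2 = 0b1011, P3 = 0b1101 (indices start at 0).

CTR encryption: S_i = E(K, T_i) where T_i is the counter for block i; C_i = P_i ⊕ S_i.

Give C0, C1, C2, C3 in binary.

C0: T = 0b1010, S = E(K, T) = 0b1111; 0b0010 ⊕ 0b1111 = 0b1101.
C1: T = 0b1011, S = E(K, T) = 0b1110; 0b0001 ⊕ 0b1110 = 0b1111.
C2: T = 0b1100, S = E(K, T) = 0b1001; 0b1011 ⊕ 0b1001 = 0b0010.
C3: T = 0b1101, S = E(K, T) = 0b1000; 0b1101 ⊕ 0b1000 = 0b0101.

C0 = 0b1101, C1 = 0b1111, C2 = 0b0010, C3 = 0b0101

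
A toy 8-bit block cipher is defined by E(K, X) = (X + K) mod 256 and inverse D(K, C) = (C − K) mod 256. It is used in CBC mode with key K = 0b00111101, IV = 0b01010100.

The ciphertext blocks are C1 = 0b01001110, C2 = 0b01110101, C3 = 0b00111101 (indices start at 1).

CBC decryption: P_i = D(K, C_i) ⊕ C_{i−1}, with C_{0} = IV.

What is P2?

P2 = 0b01110110

P2: D(K, 0b01110101) = 0b00111000; 0b00111000 ⊕ 0b01001110 = 0b01110110.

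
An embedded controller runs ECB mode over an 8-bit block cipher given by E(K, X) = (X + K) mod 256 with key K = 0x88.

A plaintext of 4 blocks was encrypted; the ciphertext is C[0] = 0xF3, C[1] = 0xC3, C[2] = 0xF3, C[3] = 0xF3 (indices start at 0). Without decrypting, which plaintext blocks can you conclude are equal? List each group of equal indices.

ECB encrypts each block independently with the same key, so equal ciphertext blocks imply equal plaintext blocks.
C[0] = C[2] = C[3] = 0xF3, so P[0] = P[2] = P[3].

P[0] = P[2] = P[3]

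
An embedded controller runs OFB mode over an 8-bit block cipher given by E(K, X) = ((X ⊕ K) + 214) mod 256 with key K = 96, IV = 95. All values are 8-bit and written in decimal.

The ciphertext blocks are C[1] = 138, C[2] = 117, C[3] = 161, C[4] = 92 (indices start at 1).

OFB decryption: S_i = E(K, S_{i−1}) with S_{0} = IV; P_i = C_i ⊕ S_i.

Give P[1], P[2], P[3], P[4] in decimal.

P[1] = 159, P[2] = 62, P[3] = 160, P[4] = 107

P[1]: S = E(K, 95) = 21; 138 ⊕ 21 = 159.
P[2]: S = E(K, 21) = 75; 117 ⊕ 75 = 62.
P[3]: S = E(K, 75) = 1; 161 ⊕ 1 = 160.
P[4]: S = E(K, 1) = 55; 92 ⊕ 55 = 107.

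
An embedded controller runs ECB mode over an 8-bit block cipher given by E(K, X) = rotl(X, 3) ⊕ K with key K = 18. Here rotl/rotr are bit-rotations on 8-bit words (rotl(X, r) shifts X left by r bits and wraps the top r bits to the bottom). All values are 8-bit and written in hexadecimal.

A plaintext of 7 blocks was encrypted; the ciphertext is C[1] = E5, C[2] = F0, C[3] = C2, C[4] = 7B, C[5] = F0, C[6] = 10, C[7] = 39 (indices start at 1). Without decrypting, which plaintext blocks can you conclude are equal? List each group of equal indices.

ECB encrypts each block independently with the same key, so equal ciphertext blocks imply equal plaintext blocks.
C[2] = C[5] = F0, so P[2] = P[5].

P[2] = P[5]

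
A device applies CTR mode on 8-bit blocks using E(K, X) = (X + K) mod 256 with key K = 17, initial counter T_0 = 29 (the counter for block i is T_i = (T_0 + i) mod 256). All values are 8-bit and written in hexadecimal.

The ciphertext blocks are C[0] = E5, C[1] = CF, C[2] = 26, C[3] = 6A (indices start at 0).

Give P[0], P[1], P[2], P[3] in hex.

CTR decryption: S_i = E(K, T_i) where T_i is the counter for block i; P_i = C_i ⊕ S_i.
P[0]: T = 29, S = E(K, T) = 40; E5 ⊕ 40 = A5.
P[1]: T = 2A, S = E(K, T) = 41; CF ⊕ 41 = 8E.
P[2]: T = 2B, S = E(K, T) = 42; 26 ⊕ 42 = 64.
P[3]: T = 2C, S = E(K, T) = 43; 6A ⊕ 43 = 29.

P[0] = A5, P[1] = 8E, P[2] = 64, P[3] = 29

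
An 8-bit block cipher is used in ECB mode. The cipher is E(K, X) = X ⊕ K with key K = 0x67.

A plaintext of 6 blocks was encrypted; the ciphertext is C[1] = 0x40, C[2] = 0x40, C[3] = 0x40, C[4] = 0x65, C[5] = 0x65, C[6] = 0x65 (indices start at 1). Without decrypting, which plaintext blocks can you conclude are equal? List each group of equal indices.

P[1] = P[2] = P[3]; P[4] = P[5] = P[6]

ECB encrypts each block independently with the same key, so equal ciphertext blocks imply equal plaintext blocks.
C[1] = C[2] = C[3] = 0x40, so P[1] = P[2] = P[3].
C[4] = C[5] = C[6] = 0x65, so P[4] = P[5] = P[6].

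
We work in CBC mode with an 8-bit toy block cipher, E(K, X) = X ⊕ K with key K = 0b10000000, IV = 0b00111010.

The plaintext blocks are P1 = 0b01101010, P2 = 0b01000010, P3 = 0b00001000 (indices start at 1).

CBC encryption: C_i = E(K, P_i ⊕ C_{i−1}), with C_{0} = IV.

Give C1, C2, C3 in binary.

C1 = 0b11010000, C2 = 0b00010010, C3 = 0b10011010

C1: P1 ⊕ 0b00111010 = 0b01010000; E(K, 0b01010000) = 0b11010000.
C2: P2 ⊕ 0b11010000 = 0b10010010; E(K, 0b10010010) = 0b00010010.
C3: P3 ⊕ 0b00010010 = 0b00011010; E(K, 0b00011010) = 0b10011010.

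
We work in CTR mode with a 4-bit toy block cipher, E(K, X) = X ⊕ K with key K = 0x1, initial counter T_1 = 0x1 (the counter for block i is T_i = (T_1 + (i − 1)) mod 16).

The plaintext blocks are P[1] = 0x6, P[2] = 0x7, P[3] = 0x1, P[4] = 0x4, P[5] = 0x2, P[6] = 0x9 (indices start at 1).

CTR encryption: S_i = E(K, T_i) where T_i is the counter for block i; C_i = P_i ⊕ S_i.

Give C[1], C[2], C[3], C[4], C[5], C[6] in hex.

C[1] = 0x6, C[2] = 0x4, C[3] = 0x3, C[4] = 0x1, C[5] = 0x6, C[6] = 0xE

C[1]: T = 0x1, S = E(K, T) = 0x0; 0x6 ⊕ 0x0 = 0x6.
C[2]: T = 0x2, S = E(K, T) = 0x3; 0x7 ⊕ 0x3 = 0x4.
C[3]: T = 0x3, S = E(K, T) = 0x2; 0x1 ⊕ 0x2 = 0x3.
C[4]: T = 0x4, S = E(K, T) = 0x5; 0x4 ⊕ 0x5 = 0x1.
C[5]: T = 0x5, S = E(K, T) = 0x4; 0x2 ⊕ 0x4 = 0x6.
C[6]: T = 0x6, S = E(K, T) = 0x7; 0x9 ⊕ 0x7 = 0xE.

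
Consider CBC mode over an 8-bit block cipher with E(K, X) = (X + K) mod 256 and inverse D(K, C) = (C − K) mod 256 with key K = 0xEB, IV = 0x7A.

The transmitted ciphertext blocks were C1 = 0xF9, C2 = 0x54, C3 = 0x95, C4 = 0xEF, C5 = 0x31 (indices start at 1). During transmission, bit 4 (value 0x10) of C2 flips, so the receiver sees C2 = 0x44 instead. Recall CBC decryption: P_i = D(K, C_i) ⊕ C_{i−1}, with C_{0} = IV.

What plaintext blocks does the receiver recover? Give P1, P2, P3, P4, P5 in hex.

Only C2 changed, to 0x44. In CBC, a change in C_i garbles P_i and flips the same bit in P_{i+1}. Decrypting the received ciphertext:
P1: D(K, 0xF9) = 0x0E; 0x0E ⊕ 0x7A = 0x74.
P2: D(K, 0x44) = 0x59; 0x59 ⊕ 0xF9 = 0xA0.
P3: D(K, 0x95) = 0xAA; 0xAA ⊕ 0x44 = 0xEE.
P4: D(K, 0xEF) = 0x04; 0x04 ⊕ 0x95 = 0x91.
P5: D(K, 0x31) = 0x46; 0x46 ⊕ 0xEF = 0xA9.
Blocks that differ from the original plaintext: P2, P3.

P1 = 0x74, P2 = 0xA0, P3 = 0xEE, P4 = 0x91, P5 = 0xA9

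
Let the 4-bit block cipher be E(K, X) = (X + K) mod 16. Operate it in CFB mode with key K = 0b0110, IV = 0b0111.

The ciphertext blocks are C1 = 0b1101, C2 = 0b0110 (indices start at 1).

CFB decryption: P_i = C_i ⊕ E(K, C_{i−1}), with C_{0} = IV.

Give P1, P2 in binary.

P1 = 0b0000, P2 = 0b0101

P1: E(K, 0b0111) = 0b1101; 0b1101 ⊕ 0b1101 = 0b0000.
P2: E(K, 0b1101) = 0b0011; 0b0110 ⊕ 0b0011 = 0b0101.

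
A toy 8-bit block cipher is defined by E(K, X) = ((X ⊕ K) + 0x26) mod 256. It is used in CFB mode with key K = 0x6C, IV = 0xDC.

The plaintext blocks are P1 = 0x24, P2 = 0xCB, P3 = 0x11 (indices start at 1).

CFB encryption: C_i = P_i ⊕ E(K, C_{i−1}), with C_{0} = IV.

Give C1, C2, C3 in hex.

C1: E(K, 0xDC) = 0xD6; 0x24 ⊕ 0xD6 = 0xF2.
C2: E(K, 0xF2) = 0xC4; 0xCB ⊕ 0xC4 = 0x0F.
C3: E(K, 0x0F) = 0x89; 0x11 ⊕ 0x89 = 0x98.

C1 = 0xF2, C2 = 0x0F, C3 = 0x98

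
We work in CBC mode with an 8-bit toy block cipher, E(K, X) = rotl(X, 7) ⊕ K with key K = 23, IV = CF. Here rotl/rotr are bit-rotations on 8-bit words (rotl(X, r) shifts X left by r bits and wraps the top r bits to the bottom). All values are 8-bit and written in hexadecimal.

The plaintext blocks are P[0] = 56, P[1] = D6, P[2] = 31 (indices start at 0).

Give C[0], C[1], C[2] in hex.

C[0] = EF, C[1] = BF, C[2] = 64

CBC encryption: C_i = E(K, P_i ⊕ C_{i−1}), with C_{−1} = IV.
C[0]: P[0] ⊕ CF = 99; E(K, 99) = EF.
C[1]: P[1] ⊕ EF = 39; E(K, 39) = BF.
C[2]: P[2] ⊕ BF = 8E; E(K, 8E) = 64.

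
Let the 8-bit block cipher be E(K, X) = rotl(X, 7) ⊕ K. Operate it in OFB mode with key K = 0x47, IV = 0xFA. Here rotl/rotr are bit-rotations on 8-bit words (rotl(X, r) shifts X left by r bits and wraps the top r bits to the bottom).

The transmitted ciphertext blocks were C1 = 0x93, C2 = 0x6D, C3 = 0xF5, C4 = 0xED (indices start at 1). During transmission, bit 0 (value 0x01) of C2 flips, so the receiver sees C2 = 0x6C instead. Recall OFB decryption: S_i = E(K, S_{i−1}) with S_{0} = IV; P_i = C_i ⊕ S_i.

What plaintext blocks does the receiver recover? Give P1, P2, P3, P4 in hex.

Only C2 changed, to 0x6C. In OFB, a change in C_i flips the same bit in P_i only; the keystream is unaffected. Decrypting the received ciphertext:
P1: S = E(K, 0xFA) = 0x3A; 0x93 ⊕ 0x3A = 0xA9.
P2: S = E(K, 0x3A) = 0x5A; 0x6C ⊕ 0x5A = 0x36.
P3: S = E(K, 0x5A) = 0x6A; 0xF5 ⊕ 0x6A = 0x9F.
P4: S = E(K, 0x6A) = 0x72; 0xED ⊕ 0x72 = 0x9F.
Blocks that differ from the original plaintext: P2.

P1 = 0xA9, P2 = 0x36, P3 = 0x9F, P4 = 0x9F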